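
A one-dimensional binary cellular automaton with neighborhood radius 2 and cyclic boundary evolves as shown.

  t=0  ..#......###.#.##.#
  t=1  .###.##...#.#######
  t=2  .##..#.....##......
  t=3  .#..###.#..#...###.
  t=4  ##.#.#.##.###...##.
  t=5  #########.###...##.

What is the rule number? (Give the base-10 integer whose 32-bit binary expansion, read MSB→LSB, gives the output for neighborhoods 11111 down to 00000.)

352087377

  #####|.  b31=0 t=1,i=14
  ####.|.  b30=0 t=1,i=17
  ###.#|.  b29=0 t=0,i=11
  ###..|#  b28=1 t=3,i=17
  ##.##|.  b27=0 t=1,i=0
  ##.#.|#  b26=1 t=0,i=12
  ##..#|.  b25=0 t=2,i=3
  ##...|.  b24=0 t=1,i=7
  #.###|#  b23=1 t=1,i=1
  #.##.|#  b22=1 t=0,i=15
  #.#.#|#  b21=1 t=0,i=13
  #.#..|#  b20=1 t=0,i=18
  #..##|#  b19=1 t=3,i=3
  #..#.|#  b18=1 t=0,i=1
  #...#|.  b17=0 t=1,i=8
  #....|.  b16=0 t=0,i=4
  .####|.  b15=0 t=1,i=13
  .###.|#  b14=1 t=0,i=10
  .##.#|#  b13=1 t=0,i=16
  .##..|.  b12=0 t=1,i=6
  .#.##|#  b11=1 t=0,i=14
  .#.#.|#  b10=1 t=4,i=4
  .#..#|.  b9=0 t=0,i=0
  .#...|#  b8=1 t=0,i=3
  ..###|.  b7=0 t=0,i=9
  ..##.|#  b6=1 t=2,i=1
  ..#.#|.  b5=0 t=1,i=10
  ..#..|#  b4=1 t=0,i=2
  ...##|.  b3=0 t=0,i=8
  ...#.|.  b2=0 t=1,i=9
  ....#|.  b1=0 t=0,i=7
  .....|#  b0=1 t=0,i=5
  bits 00010100111111000110110101010001 = 352087377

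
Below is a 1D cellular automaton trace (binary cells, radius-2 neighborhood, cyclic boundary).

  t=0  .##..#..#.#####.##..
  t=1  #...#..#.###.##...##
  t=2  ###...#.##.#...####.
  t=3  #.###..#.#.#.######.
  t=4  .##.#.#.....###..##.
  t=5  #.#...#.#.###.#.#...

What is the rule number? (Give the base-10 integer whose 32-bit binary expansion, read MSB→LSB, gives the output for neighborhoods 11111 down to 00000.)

1906288778

  #####|.  b31=0 t=0,i=12
  ####.|#  b30=1 t=0,i=13
  ###.#|#  b29=1 t=0,i=14
  ###..|#  b28=1 t=1,i=0
  ##.##|.  b27=0 t=0,i=15
  ##.#.|.  b26=0 t=2,i=10
  ##..#|.  b25=0 t=0,i=3
  ##...|#  b24=1 t=0,i=18
  #.###|#  b23=1 t=0,i=10
  #.##.|.  b22=0 t=0,i=16
  #.#.#|.  b21=0 t=3,i=0
  #.#..|#  b20=1 t=2,i=11
  #..##|#  b19=1 t=4,i=0
  #..#.|#  b18=1 t=0,i=4
  #...#|#  b17=1 t=0,i=19
  #....|#  b16=1 t=4,i=8
  .####|#  b15=1 t=0,i=11
  .###.|.  b14=0 t=1,i=10
  .##.#|#  b13=1 t=2,i=9
  .##..|.  b12=0 t=0,i=2
  .#.##|#  b11=1 t=0,i=9
  .#.#.|.  b10=0 t=3,i=8
  .#..#|.  b9=0 t=0,i=6
  .#...|.  b8=0 t=2,i=12
  ..###|#  b7=1 t=1,i=18
  ..##.|.  b6=0 t=0,i=1
  ..#.#|.  b5=0 t=0,i=8
  ..#..|.  b4=0 t=0,i=5
  ...##|#  b3=1 t=0,i=0
  ...#.|.  b2=0 t=1,i=3
  ....#|#  b1=1 t=4,i=10
  .....|.  b0=0 t=4,i=9
  bits 01110001100111111010100010001010 = 1906288778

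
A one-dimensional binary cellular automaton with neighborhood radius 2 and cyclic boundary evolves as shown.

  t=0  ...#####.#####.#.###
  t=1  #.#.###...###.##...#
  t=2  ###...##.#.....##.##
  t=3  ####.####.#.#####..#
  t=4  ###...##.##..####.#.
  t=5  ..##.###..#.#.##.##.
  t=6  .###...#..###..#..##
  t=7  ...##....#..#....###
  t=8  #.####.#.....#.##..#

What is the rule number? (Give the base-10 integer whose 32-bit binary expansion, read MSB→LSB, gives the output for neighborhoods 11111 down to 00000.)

  [31] ##### => #  t=0,i=5
  [30] ####. => #  t=0,i=6
  [29] ###.# => .  t=0,i=7
  [28] ###.. => #  t=0,i=19
  [27] ##.## => .  t=0,i=8
  [26] ##.#. => #  t=0,i=14
  [25] ##..# => .  t=3,i=17
  [24] ##... => #  t=0,i=0
  [23] #.### => .  t=0,i=9
  [22] #.##. => .  t=1,i=14
  [21] #.#.# => #  t=0,i=15
  [20] #.#.. => .  t=2,i=9
  [19] #..## => #  t=3,i=18
  [18] #..#. => .  t=5,i=9
  [17] #...# => .  t=0,i=1
  [16] #.... => .  t=2,i=11
  [15] .#### => #  t=0,i=4
  [14] .###. => .  t=0,i=18
  [13] .##.# => #  t=1,i=0
  [12] .##.. => #  t=1,i=15
  [11] .#.## => .  t=0,i=16
  [10] .#.#. => #  t=5,i=11
  [9] .#..# => .  t=6,i=8
  [8] .#... => #  t=2,i=10
  [7] ..### => .  t=0,i=3
  [6] ..##. => #  t=1,i=19
  [5] ..#.# => #  t=5,i=10
  [4] ..#.. => .  t=6,i=7
  [3] ...## => #  t=0,i=2
  [2] ...#. => .  t=6,i=6
  [1] ....# => #  t=2,i=13
  [0] ..... => #  t=2,i=12
  bits 11010101001010001011010101101011 = 3576214891

3576214891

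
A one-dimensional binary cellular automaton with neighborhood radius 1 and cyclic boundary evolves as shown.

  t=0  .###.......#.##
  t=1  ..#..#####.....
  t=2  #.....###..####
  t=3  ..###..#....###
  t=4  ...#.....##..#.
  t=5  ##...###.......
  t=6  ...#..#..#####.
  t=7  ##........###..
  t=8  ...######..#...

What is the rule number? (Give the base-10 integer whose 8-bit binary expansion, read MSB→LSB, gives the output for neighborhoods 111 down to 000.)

  [7] ### => #  t=0,i=2
  [6] ##. => .  t=0,i=3
  [5] #.# => .  t=0,i=0
  [4] #.. => .  t=0,i=4
  [3] .## => .  t=0,i=1
  [2] .#. => .  t=0,i=11
  [1] ..# => .  t=0,i=10
  [0] ... => #  t=0,i=5
  bits 10000001 = 129

129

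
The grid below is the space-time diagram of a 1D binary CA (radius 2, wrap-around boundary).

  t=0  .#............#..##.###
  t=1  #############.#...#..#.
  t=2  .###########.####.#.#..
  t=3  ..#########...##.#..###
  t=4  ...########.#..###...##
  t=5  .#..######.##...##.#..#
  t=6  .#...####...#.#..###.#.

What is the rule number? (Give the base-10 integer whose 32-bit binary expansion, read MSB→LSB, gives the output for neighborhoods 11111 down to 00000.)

3558338835

  [31] ##### => #  t=1,i=2
  [30] ####. => #  t=1,i=11
  [29] ###.# => .  t=0,i=22
  [28] ###.. => #  t=3,i=10
  [27] ##.## => .  t=0,i=19
  [26] ##.#. => #  t=0,i=0
  [25] ##..# => .  t=3,i=0
  [24] ##... => .  t=3,i=11
  [23] #.### => .  t=0,i=20
  [22] #.##. => .  t=5,i=11
  [21] #.#.# => .  t=2,i=18
  [20] #.#.. => #  t=0,i=1
  [19] #..## => .  t=0,i=16
  [18] #..#. => #  t=1,i=20
  [17] #...# => #  t=1,i=16
  [16] #.... => #  t=0,i=3
  [15] .#### => #  t=1,i=1
  [14] .###. => #  t=0,i=21
  [13] .##.# => #  t=0,i=18
  [12] .##.. => #  t=4,i=22
  [11] .#.## => .  t=1,i=22
  [10] .#.#. => .  t=2,i=19
  [9] .#..# => .  t=0,i=15
  [8] .#... => #  t=0,i=2
  [7] ..### => .  t=2,i=1
  [6] ..##. => .  t=0,i=17
  [5] ..#.# => .  t=1,i=21
  [4] ..#.. => #  t=0,i=14
  [3] ...## => .  t=2,i=0
  [2] ...#. => .  t=0,i=13
  [1] ....# => #  t=0,i=12
  [0] ..... => #  t=0,i=4
  bits 11010100000101111111000100010011 = 3558338835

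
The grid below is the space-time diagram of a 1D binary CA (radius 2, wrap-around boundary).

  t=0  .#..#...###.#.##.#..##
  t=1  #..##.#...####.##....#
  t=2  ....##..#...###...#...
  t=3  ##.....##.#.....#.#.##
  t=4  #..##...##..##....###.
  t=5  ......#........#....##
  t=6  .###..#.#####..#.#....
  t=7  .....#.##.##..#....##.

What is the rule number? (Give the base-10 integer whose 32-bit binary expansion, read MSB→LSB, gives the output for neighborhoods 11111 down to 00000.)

3970377745

  [31] ##### => #  t=6,i=10
  [30] ####. => #  t=1,i=12
  [29] ###.# => #  t=0,i=10
  [28] ###.. => .  t=2,i=14
  [27] ##.## => #  t=1,i=14
  [26] ##.#. => #  t=0,i=0
  [25] ##..# => .  t=1,i=1
  [24] ##... => .  t=1,i=17
  [23] #.### => #  t=3,i=20
  [22] #.##. => .  t=0,i=14
  [21] #.#.# => #  t=0,i=12
  [20] #.#.. => .  t=0,i=1
  [19] #..## => .  t=0,i=19
  [18] #..#. => #  t=0,i=3
  [17] #...# => #  t=0,i=6
  [16] #.... => #  t=1,i=18
  [15] .#### => .  t=1,i=11
  [14] .###. => .  t=0,i=9
  [13] .##.# => #  t=0,i=15
  [12] .##.. => .  t=1,i=0
  [11] .#.## => #  t=0,i=13
  [10] .#.#. => .  t=3,i=17
  [9] .#..# => .  t=0,i=2
  [8] .#... => .  t=0,i=5
  [7] ..### => .  t=0,i=8
  [6] ..##. => .  t=0,i=20
  [5] ..#.# => .  t=3,i=16
  [4] ..#.. => #  t=0,i=4
  [3] ...## => .  t=0,i=7
  [2] ...#. => .  t=2,i=17
  [1] ....# => .  t=1,i=19
  [0] ..... => #  t=2,i=0
  bits 11101100101001110010100000010001 = 3970377745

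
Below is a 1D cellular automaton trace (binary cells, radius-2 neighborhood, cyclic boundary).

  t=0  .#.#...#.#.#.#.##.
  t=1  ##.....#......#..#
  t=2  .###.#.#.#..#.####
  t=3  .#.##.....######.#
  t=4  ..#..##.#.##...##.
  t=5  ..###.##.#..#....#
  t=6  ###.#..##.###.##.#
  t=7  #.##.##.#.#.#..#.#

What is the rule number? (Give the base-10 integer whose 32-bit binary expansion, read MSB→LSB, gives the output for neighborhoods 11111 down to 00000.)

  #####|.  b31=0 t=3,i=12
  ####.|.  b30=0 t=2,i=16
  ###.#|#  b29=1 t=2,i=3
  ###..|#  b28=1 t=1,i=1
  ##.##|.  b27=0 t=2,i=0
  ##.#.|#  b26=1 t=2,i=4
  ##..#|#  b25=1 t=0,i=17
  ##...|#  b24=1 t=1,i=2
  #.###|#  b23=1 t=2,i=1
  #.##.|.  b22=0 t=0,i=15
  #.#.#|.  b21=0 t=0,i=9
  #.#..|.  b20=0 t=0,i=3
  #..##|#  b19=1 t=1,i=16
  #..#.|#  b18=1 t=0,i=0
  #...#|.  b17=0 t=0,i=5
  #....|#  b16=1 t=1,i=3
  .####|#  b15=1 t=2,i=15
  .###.|.  b14=0 t=1,i=0
  .##.#|#  b13=1 t=4,i=6
  .##..|.  b12=0 t=0,i=16
  .#.##|#  b11=1 t=0,i=14
  .#.#.|.  b10=0 t=0,i=2
  .#..#|#  b9=1 t=1,i=15
  .#...|.  b8=0 t=0,i=4
  ..###|#  b7=1 t=1,i=17
  ..##.|.  b6=0 t=4,i=5
  ..#.#|#  b5=1 t=0,i=1
  ..#..|#  b4=1 t=1,i=7
  ...##|.  b3=0 t=3,i=9
  ...#.|.  b2=0 t=0,i=6
  ....#|#  b1=1 t=1,i=5
  .....|.  b0=0 t=1,i=4
  bits 00110111100011011010101010110010 = 932031154

932031154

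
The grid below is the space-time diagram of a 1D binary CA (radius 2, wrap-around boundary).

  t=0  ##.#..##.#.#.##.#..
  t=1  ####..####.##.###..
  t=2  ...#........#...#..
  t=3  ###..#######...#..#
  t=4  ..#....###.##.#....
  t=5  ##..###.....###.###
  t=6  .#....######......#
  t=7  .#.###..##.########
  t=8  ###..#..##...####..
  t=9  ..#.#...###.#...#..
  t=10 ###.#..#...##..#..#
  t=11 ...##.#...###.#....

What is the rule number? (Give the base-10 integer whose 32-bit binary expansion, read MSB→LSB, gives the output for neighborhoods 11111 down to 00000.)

  nb #####: next=#  (t=3,i=7, bit31=1)
  nb ####.: next=.  (t=1,i=2, bit30=0)
  nb ###.#: next=.  (t=1,i=9, bit29=0)
  nb ###..: next=#  (t=1,i=3, bit28=1)
  nb ##.##: next=.  (t=1,i=10, bit27=0)
  nb ##.#.: next=#  (t=0,i=2, bit26=1)
  nb ##..#: next=.  (t=1,i=4, bit25=0)
  nb ##...: next=#  (t=3,i=12, bit24=1)
  nb #.###: next=.  (t=1,i=14, bit23=0)
  nb #.##.: next=.  (t=0,i=13, bit22=0)
  nb #.#.#: next=#  (t=0,i=9, bit21=1)
  nb #.#..: next=#  (t=0,i=3, bit20=1)
  nb #..##: next=.  (t=0,i=5, bit19=0)
  nb #..#.: next=#  (t=8,i=4, bit18=1)
  nb #...#: next=.  (t=2,i=14, bit17=0)
  nb #....: next=#  (t=2,i=5, bit16=1)
  nb .####: next=.  (t=1,i=1, bit15=0)
  nb .###.: next=.  (t=1,i=15, bit14=0)
  nb .##.#: next=#  (t=0,i=1, bit13=1)
  nb .##..: next=#  (t=8,i=9, bit12=1)
  nb .#.##: next=#  (t=0,i=12, bit11=1)
  nb .#.#.: next=.  (t=0,i=10, bit10=0)
  nb .#..#: next=.  (t=0,i=4, bit9=0)
  nb .#...: next=.  (t=2,i=4, bit8=0)
  nb ..###: next=.  (t=1,i=0, bit7=0)
  nb ..##.: next=#  (t=0,i=0, bit6=1)
  nb ..#.#: next=#  (t=6,i=18, bit5=1)
  nb ..#..: next=.  (t=2,i=3, bit4=0)
  nb ...##: next=#  (t=4,i=6, bit3=1)
  nb ...#.: next=#  (t=2,i=2, bit2=1)
  nb ....#: next=#  (t=2,i=1, bit1=1)
  nb .....: next=#  (t=2,i=0, bit0=1)
  bits 10010101001101010011100001101111 = 2503293039

2503293039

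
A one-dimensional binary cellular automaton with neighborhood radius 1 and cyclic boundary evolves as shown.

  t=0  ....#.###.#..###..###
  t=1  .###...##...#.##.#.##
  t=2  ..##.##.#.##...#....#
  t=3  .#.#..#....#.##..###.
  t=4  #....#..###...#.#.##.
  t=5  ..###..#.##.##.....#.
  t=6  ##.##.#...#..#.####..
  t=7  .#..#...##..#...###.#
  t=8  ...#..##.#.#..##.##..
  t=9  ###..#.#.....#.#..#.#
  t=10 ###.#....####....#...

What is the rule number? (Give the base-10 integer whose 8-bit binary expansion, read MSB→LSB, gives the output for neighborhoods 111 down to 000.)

  ### -> #   bit 7 = 1  t=0,i=7
  ##. -> #   bit 6 = 1  t=0,i=8
  #.# -> .   bit 5 = 0  t=0,i=5
  #.. -> .   bit 4 = 0  t=0,i=0
  .## -> .   bit 3 = 0  t=0,i=6
  .#. -> .   bit 2 = 0  t=0,i=4
  ..# -> #   bit 1 = 1  t=0,i=3
  ... -> #   bit 0 = 1  t=0,i=1
  bits 11000011 = 195

195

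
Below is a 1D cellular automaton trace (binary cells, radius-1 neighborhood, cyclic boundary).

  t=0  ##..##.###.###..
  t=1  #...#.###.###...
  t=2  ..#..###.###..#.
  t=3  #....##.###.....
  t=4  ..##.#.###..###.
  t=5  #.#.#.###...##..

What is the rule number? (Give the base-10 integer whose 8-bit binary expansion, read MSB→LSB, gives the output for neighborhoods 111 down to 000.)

169

  nb ###: next=#  (t=0,i=8, bit7=1)
  nb ##.: next=.  (t=0,i=1, bit6=0)
  nb #.#: next=#  (t=0,i=6, bit5=1)
  nb #..: next=.  (t=0,i=2, bit4=0)
  nb .##: next=#  (t=0,i=0, bit3=1)
  nb .#.: next=.  (t=1,i=0, bit2=0)
  nb ..#: next=.  (t=0,i=3, bit1=0)
  nb ...: next=#  (t=1,i=2, bit0=1)
  bits 10101001 = 169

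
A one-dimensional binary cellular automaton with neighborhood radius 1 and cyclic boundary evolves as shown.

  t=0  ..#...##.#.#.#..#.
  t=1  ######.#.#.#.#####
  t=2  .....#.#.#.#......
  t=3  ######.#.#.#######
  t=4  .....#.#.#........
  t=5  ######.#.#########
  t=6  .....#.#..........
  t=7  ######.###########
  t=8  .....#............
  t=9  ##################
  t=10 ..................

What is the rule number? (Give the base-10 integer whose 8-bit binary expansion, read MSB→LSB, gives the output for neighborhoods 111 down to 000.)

  ###|.  b7=0 t=1,i=0
  ##.|#  b6=1 t=0,i=7
  #.#|.  b5=0 t=0,i=8
  #..|#  b4=1 t=0,i=3
  .##|.  b3=0 t=0,i=6
  .#.|#  b2=1 t=0,i=2
  ..#|#  b1=1 t=0,i=1
  ...|#  b0=1 t=0,i=0
  bits 01010111 = 87

87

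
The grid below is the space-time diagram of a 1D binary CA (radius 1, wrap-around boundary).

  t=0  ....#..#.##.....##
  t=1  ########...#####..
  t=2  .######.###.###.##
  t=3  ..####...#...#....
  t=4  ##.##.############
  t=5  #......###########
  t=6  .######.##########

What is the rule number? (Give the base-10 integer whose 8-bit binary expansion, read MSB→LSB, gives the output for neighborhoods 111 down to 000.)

  [7] ### => #  t=1,i=1
  [6] ##. => .  t=0,i=10
  [5] #.# => .  t=0,i=8
  [4] #.. => #  t=0,i=0
  [3] .## => .  t=0,i=9
  [2] .#. => #  t=0,i=4
  [1] ..# => #  t=0,i=3
  [0] ... => #  t=0,i=1
  bits 10010111 = 151

151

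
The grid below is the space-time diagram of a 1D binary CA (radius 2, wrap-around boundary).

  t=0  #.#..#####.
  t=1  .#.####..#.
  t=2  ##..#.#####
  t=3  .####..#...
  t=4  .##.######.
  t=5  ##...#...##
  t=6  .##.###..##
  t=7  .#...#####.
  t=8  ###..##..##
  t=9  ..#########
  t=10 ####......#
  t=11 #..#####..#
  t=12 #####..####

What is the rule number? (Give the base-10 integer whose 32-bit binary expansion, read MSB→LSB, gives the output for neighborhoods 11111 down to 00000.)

860739573

  [31] ##### => .  t=0,i=7
  [30] ####. => .  t=0,i=8
  [29] ###.# => #  t=0,i=9
  [28] ###.. => #  t=1,i=6
  [27] ##.## => .  t=4,i=3
  [26] ##.#. => .  t=0,i=10
  [25] ##..# => #  t=1,i=7
  [24] ##... => #  t=5,i=2
  [23] #.### => .  t=1,i=3
  [22] #.##. => #  t=6,i=1
  [21] #.#.# => .  t=0,i=0
  [20] #.#.. => .  t=0,i=2
  [19] #..## => #  t=0,i=4
  [18] #..#. => #  t=1,i=0
  [17] #...# => .  t=5,i=3
  [16] #.... => #  t=3,i=9
  [15] .#### => #  t=0,i=6
  [14] .###. => #  t=6,i=5
  [13] .##.# => .  t=4,i=2
  [12] .##.. => #  t=8,i=6
  [11] .#.## => .  t=1,i=2
  [10] .#.#. => #  t=0,i=1
  [9] .#..# => #  t=0,i=3
  [8] .#... => #  t=3,i=8
  [7] ..### => #  t=0,i=5
  [6] ..##. => #  t=4,i=1
  [5] ..#.# => #  t=1,i=1
  [4] ..#.. => #  t=1,i=9
  [3] ...## => .  t=3,i=0
  [2] ...#. => #  t=5,i=4
  [1] ....# => .  t=3,i=10
  [0] ..... => #  t=10,i=6
  bits 00110011010011011101011111110101 = 860739573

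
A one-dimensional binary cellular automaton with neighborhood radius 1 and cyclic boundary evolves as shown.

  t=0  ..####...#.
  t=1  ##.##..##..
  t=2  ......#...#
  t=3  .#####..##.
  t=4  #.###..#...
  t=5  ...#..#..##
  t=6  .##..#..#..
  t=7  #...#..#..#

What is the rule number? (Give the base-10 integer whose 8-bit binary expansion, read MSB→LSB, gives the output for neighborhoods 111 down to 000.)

131

  nb ###: next=#  (t=0,i=3, bit7=1)
  nb ##.: next=.  (t=0,i=5, bit6=0)
  nb #.#: next=.  (t=1,i=2, bit5=0)
  nb #..: next=.  (t=0,i=6, bit4=0)
  nb .##: next=.  (t=0,i=2, bit3=0)
  nb .#.: next=.  (t=0,i=9, bit2=0)
  nb ..#: next=#  (t=0,i=1, bit1=1)
  nb ...: next=#  (t=0,i=0, bit0=1)
  bits 10000011 = 131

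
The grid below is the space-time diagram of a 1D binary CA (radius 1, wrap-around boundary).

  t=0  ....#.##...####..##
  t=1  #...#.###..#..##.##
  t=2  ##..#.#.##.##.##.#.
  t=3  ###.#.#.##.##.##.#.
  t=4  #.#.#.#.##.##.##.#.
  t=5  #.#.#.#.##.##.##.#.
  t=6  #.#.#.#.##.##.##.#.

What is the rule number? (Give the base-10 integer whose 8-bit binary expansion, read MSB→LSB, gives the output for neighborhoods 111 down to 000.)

92

  ### -> .   bit 7 = 0  t=0,i=12
  ##. -> #   bit 6 = 1  t=0,i=7
  #.# -> .   bit 5 = 0  t=0,i=5
  #.. -> #   bit 4 = 1  t=0,i=0
  .## -> #   bit 3 = 1  t=0,i=6
  .#. -> #   bit 2 = 1  t=0,i=4
  ..# -> .   bit 1 = 0  t=0,i=3
  ... -> .   bit 0 = 0  t=0,i=1
  bits 01011100 = 92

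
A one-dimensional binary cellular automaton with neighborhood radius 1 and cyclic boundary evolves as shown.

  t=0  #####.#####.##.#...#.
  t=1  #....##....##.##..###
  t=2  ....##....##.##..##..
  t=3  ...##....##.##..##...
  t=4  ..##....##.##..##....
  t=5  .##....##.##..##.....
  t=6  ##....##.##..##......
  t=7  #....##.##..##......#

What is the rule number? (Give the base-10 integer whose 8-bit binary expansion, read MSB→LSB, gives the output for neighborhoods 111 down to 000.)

  [7] ### => .  t=0,i=1
  [6] ##. => .  t=0,i=4
  [5] #.# => #  t=0,i=5
  [4] #.. => .  t=0,i=16
  [3] .## => #  t=0,i=0
  [2] .#. => #  t=0,i=15
  [1] ..# => #  t=0,i=18
  [0] ... => .  t=0,i=17
  bits 00101110 = 46

46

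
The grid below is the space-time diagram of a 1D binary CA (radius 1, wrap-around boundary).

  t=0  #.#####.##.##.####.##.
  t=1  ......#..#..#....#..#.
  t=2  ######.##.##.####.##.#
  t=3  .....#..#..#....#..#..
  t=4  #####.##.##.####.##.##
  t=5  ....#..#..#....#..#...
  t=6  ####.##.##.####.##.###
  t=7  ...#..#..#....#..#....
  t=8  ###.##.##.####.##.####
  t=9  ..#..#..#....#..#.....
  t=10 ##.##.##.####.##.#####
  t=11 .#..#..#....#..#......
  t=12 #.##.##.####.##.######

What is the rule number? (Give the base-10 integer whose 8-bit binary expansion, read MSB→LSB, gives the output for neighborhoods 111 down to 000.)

  ### -> .   bit 7 = 0  t=0,i=3
  ##. -> #   bit 6 = 1  t=0,i=6
  #.# -> .   bit 5 = 0  t=0,i=1
  #.. -> #   bit 4 = 1  t=1,i=7
  .## -> .   bit 3 = 0  t=0,i=2
  .#. -> .   bit 2 = 0  t=0,i=0
  ..# -> #   bit 1 = 1  t=1,i=5
  ... -> #   bit 0 = 1  t=1,i=0
  bits 01010011 = 83

83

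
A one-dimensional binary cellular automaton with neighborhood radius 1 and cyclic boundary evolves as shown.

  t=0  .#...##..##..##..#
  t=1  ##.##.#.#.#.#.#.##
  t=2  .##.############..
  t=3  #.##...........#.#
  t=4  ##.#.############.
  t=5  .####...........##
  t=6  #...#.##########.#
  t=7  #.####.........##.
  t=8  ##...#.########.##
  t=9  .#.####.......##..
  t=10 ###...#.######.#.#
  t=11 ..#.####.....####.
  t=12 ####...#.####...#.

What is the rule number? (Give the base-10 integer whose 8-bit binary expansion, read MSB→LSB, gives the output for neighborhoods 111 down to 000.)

103

  ### -> .   bit 7 = 0  t=1,i=0
  ##. -> #   bit 6 = 1  t=0,i=6
  #.# -> #   bit 5 = 1  t=0,i=0
  #.. -> .   bit 4 = 0  t=0,i=2
  .## -> .   bit 3 = 0  t=0,i=5
  .#. -> #   bit 2 = 1  t=0,i=1
  ..# -> #   bit 1 = 1  t=0,i=4
  ... -> #   bit 0 = 1  t=0,i=3
  bits 01100111 = 103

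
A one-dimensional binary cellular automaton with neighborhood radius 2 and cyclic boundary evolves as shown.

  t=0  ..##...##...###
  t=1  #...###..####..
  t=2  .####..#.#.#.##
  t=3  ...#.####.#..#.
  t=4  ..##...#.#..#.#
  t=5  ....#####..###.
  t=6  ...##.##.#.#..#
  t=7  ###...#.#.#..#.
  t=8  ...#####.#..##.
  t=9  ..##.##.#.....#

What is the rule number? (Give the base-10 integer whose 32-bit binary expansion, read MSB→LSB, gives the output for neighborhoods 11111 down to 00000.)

3343254956

  nb #####: next=#  (t=5,i=6, bit31=1)
  nb ####.: next=#  (t=1,i=11, bit30=1)
  nb ###.#: next=.  (t=3,i=8, bit29=0)
  nb ###..: next=.  (t=0,i=14, bit28=0)
  nb ##.##: next=.  (t=2,i=0, bit27=0)
  nb ##.#.: next=#  (t=3,i=9, bit26=1)
  nb ##..#: next=#  (t=0,i=0, bit25=1)
  nb ##...: next=#  (t=0,i=4, bit24=1)
  nb #.###: next=.  (t=2,i=1, bit23=0)
  nb #.##.: next=#  (t=2,i=13, bit22=1)
  nb #.#.#: next=.  (t=2,i=9, bit21=0)
  nb #.#..: next=.  (t=3,i=10, bit20=0)
  nb #..##: next=.  (t=0,i=1, bit19=0)
  nb #..#.: next=#  (t=1,i=14, bit18=1)
  nb #...#: next=#  (t=0,i=5, bit17=1)
  nb #....: next=.  (t=3,i=0, bit16=0)
  nb .####: next=.  (t=1,i=10, bit15=0)
  nb .###.: next=.  (t=0,i=13, bit14=0)
  nb .##.#: next=.  (t=2,i=14, bit13=0)
  nb .##..: next=.  (t=0,i=3, bit12=0)
  nb .#.##: next=.  (t=2,i=12, bit11=0)
  nb .#.#.: next=#  (t=2,i=8, bit10=1)
  nb .#..#: next=.  (t=3,i=11, bit9=0)
  nb .#...: next=#  (t=1,i=1, bit8=1)
  nb ..###: next=#  (t=0,i=12, bit7=1)
  nb ..##.: next=.  (t=0,i=2, bit6=0)
  nb ..#.#: next=#  (t=2,i=7, bit5=1)
  nb ..#..: next=.  (t=1,i=0, bit4=0)
  nb ...##: next=#  (t=0,i=6, bit3=1)
  nb ...#.: next=#  (t=3,i=2, bit2=1)
  nb ....#: next=.  (t=3,i=1, bit1=0)
  nb .....: next=.  (t=5,i=1, bit0=0)
  bits 11000111010001100000010110101100 = 3343254956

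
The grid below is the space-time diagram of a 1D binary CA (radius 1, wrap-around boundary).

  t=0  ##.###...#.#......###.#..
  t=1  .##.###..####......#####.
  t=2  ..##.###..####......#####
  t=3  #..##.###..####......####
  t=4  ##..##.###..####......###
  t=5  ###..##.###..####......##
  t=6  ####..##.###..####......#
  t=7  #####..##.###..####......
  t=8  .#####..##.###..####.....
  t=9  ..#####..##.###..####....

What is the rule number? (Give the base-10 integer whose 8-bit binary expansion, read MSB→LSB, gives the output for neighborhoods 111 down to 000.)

244

  ### -> #   bit 7 = 1  t=0,i=4
  ##. -> #   bit 6 = 1  t=0,i=1
  #.# -> #   bit 5 = 1  t=0,i=2
  #.. -> #   bit 4 = 1  t=0,i=6
  .## -> .   bit 3 = 0  t=0,i=0
  .#. -> #   bit 2 = 1  t=0,i=9
  ..# -> .   bit 1 = 0  t=0,i=8
  ... -> .   bit 0 = 0  t=0,i=7
  bits 11110100 = 244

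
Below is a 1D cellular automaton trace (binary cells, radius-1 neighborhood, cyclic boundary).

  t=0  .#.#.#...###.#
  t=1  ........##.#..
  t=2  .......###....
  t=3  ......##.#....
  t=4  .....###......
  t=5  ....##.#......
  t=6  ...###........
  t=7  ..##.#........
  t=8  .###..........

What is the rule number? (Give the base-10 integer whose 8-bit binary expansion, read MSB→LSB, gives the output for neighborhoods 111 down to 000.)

74

  nb ###: next=.  (t=0,i=10, bit7=0)
  nb ##.: next=#  (t=0,i=11, bit6=1)
  nb #.#: next=.  (t=0,i=0, bit5=0)
  nb #..: next=.  (t=0,i=6, bit4=0)
  nb .##: next=#  (t=0,i=9, bit3=1)
  nb .#.: next=.  (t=0,i=1, bit2=0)
  nb ..#: next=#  (t=0,i=8, bit1=1)
  nb ...: next=.  (t=0,i=7, bit0=0)
  bits 01001010 = 74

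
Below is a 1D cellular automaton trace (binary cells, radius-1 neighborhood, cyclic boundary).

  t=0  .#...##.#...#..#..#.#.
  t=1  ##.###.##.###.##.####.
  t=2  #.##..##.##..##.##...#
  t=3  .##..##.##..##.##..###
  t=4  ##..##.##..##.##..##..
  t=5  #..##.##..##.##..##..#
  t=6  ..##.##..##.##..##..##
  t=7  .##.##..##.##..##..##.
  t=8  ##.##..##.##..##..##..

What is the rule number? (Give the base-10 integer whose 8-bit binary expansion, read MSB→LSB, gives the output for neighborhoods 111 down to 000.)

47

  [7] ### => .  t=1,i=4
  [6] ##. => .  t=0,i=6
  [5] #.# => #  t=0,i=7
  [4] #.. => .  t=0,i=2
  [3] .## => #  t=0,i=5
  [2] .#. => #  t=0,i=1
  [1] ..# => #  t=0,i=0
  [0] ... => #  t=0,i=3
  bits 00101111 = 47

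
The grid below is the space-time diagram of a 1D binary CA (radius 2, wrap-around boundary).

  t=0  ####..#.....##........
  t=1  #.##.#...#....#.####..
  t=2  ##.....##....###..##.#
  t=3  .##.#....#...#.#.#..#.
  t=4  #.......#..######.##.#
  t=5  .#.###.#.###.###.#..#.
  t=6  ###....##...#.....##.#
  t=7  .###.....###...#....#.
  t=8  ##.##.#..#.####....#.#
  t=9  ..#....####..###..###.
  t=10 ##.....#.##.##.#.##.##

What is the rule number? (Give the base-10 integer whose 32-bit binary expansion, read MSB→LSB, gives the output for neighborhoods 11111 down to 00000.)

  #####|#  b31=1 t=4,i=13
  ####.|#  b30=1 t=0,i=2
  ###.#|.  b29=0 t=4,i=16
  ###..|#  b28=1 t=0,i=3
  ##.##|#  b27=1 t=2,i=20
  ##.#.|.  b26=0 t=1,i=4
  ##..#|.  b25=0 t=0,i=4
  ##...|#  b24=1 t=0,i=14
  #.###|.  b23=0 t=1,i=16
  #.##.|.  b22=0 t=1,i=2
  #.#.#|#  b21=1 t=3,i=15
  #.#..|.  b20=0 t=1,i=5
  #..##|#  b19=1 t=2,i=17
  #..#.|#  b18=1 t=0,i=5
  #...#|#  b17=1 t=1,i=7
  #....|.  b16=0 t=0,i=8
  .####|.  b15=0 t=0,i=1
  .###.|.  b14=0 t=2,i=0
  .##.#|.  b13=0 t=1,i=3
  .##..|.  b12=0 t=0,i=13
  .#.##|#  b11=1 t=1,i=1
  .#.#.|#  b10=1 t=3,i=14
  .#..#|#  b9=1 t=3,i=18
  .#...|.  b8=0 t=0,i=7
  ..###|#  b7=1 t=0,i=0
  ..##.|.  b6=0 t=0,i=12
  ..#.#|#  b5=1 t=1,i=0
  ..#..|.  b4=0 t=0,i=6
  ...##|.  b3=0 t=0,i=11
  ...#.|#  b2=1 t=1,i=8
  ....#|.  b1=0 t=0,i=10
  .....|#  b0=1 t=0,i=9
  bits 11011001001011100000111010100101 = 3643674277

3643674277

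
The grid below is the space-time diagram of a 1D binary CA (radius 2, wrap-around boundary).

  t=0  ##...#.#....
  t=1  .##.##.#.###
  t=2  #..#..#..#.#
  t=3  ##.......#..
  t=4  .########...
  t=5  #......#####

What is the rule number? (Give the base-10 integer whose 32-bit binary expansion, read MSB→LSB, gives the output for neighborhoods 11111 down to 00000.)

2140213295

  #####|.  b31=0 t=4,i=3
  ####.|#  b30=1 t=4,i=7
  ###.#|#  b29=1 t=1,i=11
  ###..|#  b28=1 t=4,i=8
  ##.##|#  b27=1 t=1,i=0
  ##.#.|#  b26=1 t=1,i=6
  ##..#|#  b25=1 t=2,i=1
  ##...|#  b24=1 t=0,i=2
  #.###|#  b23=1 t=1,i=9
  #.##.|.  b22=0 t=1,i=1
  #.#.#|.  b21=0 t=1,i=7
  #.#..|#  b20=1 t=0,i=7
  #..##|.  b19=0 t=3,i=11
  #..#.|.  b18=0 t=2,i=2
  #...#|.  b17=0 t=0,i=3
  #....|#  b16=1 t=0,i=9
  .####|.  b15=0 t=4,i=2
  .###.|.  b14=0 t=1,i=10
  .##.#|.  b13=0 t=1,i=2
  .##..|#  b12=1 t=0,i=1
  .#.##|.  b11=0 t=1,i=8
  .#.#.|.  b10=0 t=0,i=6
  .#..#|.  b9=0 t=2,i=4
  .#...|.  b8=0 t=0,i=8
  ..###|.  b7=0 t=4,i=1
  ..##.|.  b6=0 t=0,i=0
  ..#.#|#  b5=1 t=0,i=5
  ..#..|.  b4=0 t=2,i=3
  ...##|#  b3=1 t=0,i=11
  ...#.|#  b2=1 t=0,i=4
  ....#|#  b1=1 t=0,i=10
  .....|#  b0=1 t=3,i=4
  bits 01111111100100010001000000101111 = 2140213295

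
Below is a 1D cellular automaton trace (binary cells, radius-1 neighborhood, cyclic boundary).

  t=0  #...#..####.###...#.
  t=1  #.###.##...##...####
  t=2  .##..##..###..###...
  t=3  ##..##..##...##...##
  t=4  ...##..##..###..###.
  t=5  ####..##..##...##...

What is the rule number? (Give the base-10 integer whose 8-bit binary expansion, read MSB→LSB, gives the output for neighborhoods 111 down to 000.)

47

  nb ###: next=.  (t=0,i=8, bit7=0)
  nb ##.: next=.  (t=0,i=10, bit6=0)
  nb #.#: next=#  (t=0,i=11, bit5=1)
  nb #..: next=.  (t=0,i=1, bit4=0)
  nb .##: next=#  (t=0,i=7, bit3=1)
  nb .#.: next=#  (t=0,i=0, bit2=1)
  nb ..#: next=#  (t=0,i=3, bit1=1)
  nb ...: next=#  (t=0,i=2, bit0=1)
  bits 00101111 = 47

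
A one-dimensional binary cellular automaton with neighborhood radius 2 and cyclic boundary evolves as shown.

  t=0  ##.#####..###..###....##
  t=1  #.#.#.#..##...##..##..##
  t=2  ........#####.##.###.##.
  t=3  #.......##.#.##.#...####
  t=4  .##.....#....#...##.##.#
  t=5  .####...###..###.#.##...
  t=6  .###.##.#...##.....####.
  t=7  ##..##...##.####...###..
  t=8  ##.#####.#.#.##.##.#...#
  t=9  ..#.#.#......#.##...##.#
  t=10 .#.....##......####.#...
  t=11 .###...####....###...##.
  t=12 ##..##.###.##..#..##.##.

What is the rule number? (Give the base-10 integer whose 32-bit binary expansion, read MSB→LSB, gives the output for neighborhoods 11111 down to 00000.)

  ##### -> .   bit 31 = 0  t=0,i=5
  ####. -> #   bit 30 = 1  t=0,i=0
  ###.# -> .   bit 29 = 0  t=0,i=1
  ###.. -> .   bit 28 = 0  t=0,i=7
  ##.## -> #   bit 27 = 1  t=0,i=2
  ##.#. -> .   bit 26 = 0  t=1,i=1
  ##..# -> .   bit 25 = 0  t=0,i=8
  ##... -> #   bit 24 = 1  t=0,i=18
  #.### -> .   bit 23 = 0  t=0,i=3
  #.##. -> #   bit 22 = 1  t=2,i=14
  #.#.# -> .   bit 21 = 0  t=1,i=2
  #.#.. -> .   bit 20 = 0  t=1,i=6
  #..## -> #   bit 19 = 1  t=0,i=9
  #..#. -> #   bit 18 = 1  t=9,i=1
  #...# -> #   bit 17 = 1  t=1,i=12
  #.... -> #   bit 16 = 1  t=0,i=19
  .#### -> #   bit 15 = 1  t=0,i=4
  .###. -> .   bit 14 = 0  t=0,i=11
  .##.# -> .   bit 13 = 0  t=2,i=15
  .##.. -> #   bit 12 = 1  t=1,i=10
  .#.## -> .   bit 11 = 0  t=3,i=12
  .#.#. -> .   bit 10 = 0  t=1,i=3
  .#..# -> .   bit 9 = 0  t=1,i=7
  .#... -> #   bit 8 = 1  t=3,i=17
  ..### -> #   bit 7 = 1  t=0,i=10
  ..##. -> #   bit 6 = 1  t=1,i=9
  ..#.# -> .   bit 5 = 0  t=9,i=2
  ..#.. -> #   bit 4 = 1  t=4,i=8
  ...## -> .   bit 3 = 0  t=0,i=21
  ...#. -> .   bit 2 = 0  t=4,i=7
  ....# -> .   bit 1 = 0  t=0,i=20
  ..... -> .   bit 0 = 0  t=2,i=1
  bits 01001001010011111001000111010000 = 1229951440

1229951440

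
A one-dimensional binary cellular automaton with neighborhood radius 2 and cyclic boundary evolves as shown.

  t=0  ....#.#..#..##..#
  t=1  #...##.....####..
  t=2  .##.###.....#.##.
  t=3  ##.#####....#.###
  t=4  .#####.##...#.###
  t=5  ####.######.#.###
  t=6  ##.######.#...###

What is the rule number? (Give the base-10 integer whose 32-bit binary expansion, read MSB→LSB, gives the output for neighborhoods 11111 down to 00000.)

  #####|#  b31=1 t=3,i=5
  ####.|.  b30=0 t=1,i=13
  ###.#|#  b29=1 t=3,i=1
  ###..|#  b28=1 t=1,i=14
  ##.##|#  b27=1 t=2,i=3
  ##.#.|.  b26=0 t=5,i=11
  ##..#|#  b25=1 t=0,i=14
  ##...|#  b24=1 t=1,i=6
  #.###|#  b23=1 t=2,i=4
  #.##.|#  b22=1 t=2,i=14
  #.#.#|.  b21=0 t=5,i=12
  #.#..|.  b20=0 t=0,i=6
  #..##|#  b19=1 t=0,i=11
  #..#.|.  b18=0 t=0,i=8
  #...#|#  b17=1 t=1,i=2
  #....|.  b16=0 t=0,i=1
  .####|#  b15=1 t=1,i=12
  .###.|#  b14=1 t=2,i=5
  .##.#|.  b13=0 t=2,i=2
  .##..|#  b12=1 t=0,i=13
  .#.##|.  b11=0 t=2,i=13
  .#.#.|#  b10=1 t=0,i=5
  .#..#|.  b9=0 t=0,i=7
  .#...|#  b8=1 t=0,i=0
  ..###|.  b7=0 t=1,i=11
  ..##.|#  b6=1 t=0,i=12
  ..#.#|#  b5=1 t=0,i=4
  ..#..|.  b4=0 t=0,i=9
  ...##|.  b3=0 t=1,i=3
  ...#.|.  b2=0 t=0,i=3
  ....#|.  b1=0 t=0,i=2
  .....|.  b0=0 t=1,i=8
  bits 10111011110010101101010101100000 = 3150632288

3150632288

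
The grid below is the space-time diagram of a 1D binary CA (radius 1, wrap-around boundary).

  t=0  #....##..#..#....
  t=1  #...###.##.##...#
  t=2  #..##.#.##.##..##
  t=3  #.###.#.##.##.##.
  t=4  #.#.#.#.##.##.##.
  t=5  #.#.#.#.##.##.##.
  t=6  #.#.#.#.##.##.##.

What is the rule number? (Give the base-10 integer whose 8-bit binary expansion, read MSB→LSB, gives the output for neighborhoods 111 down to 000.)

78

  ###|.  b7=0 t=1,i=5
  ##.|#  b6=1 t=0,i=6
  #.#|.  b5=0 t=1,i=7
  #..|.  b4=0 t=0,i=1
  .##|#  b3=1 t=0,i=5
  .#.|#  b2=1 t=0,i=0
  ..#|#  b1=1 t=0,i=4
  ...|.  b0=0 t=0,i=2
  bits 01001110 = 78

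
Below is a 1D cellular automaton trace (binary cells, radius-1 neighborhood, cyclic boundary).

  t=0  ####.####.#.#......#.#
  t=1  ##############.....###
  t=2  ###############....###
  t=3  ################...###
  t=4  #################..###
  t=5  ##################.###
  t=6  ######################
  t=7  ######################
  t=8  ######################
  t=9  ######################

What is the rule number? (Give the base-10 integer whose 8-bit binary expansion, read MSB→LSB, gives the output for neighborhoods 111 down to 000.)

  ### -> #   bit 7 = 1  t=0,i=0
  ##. -> #   bit 6 = 1  t=0,i=3
  #.# -> #   bit 5 = 1  t=0,i=4
  #.. -> #   bit 4 = 1  t=0,i=13
  .## -> #   bit 3 = 1  t=0,i=5
  .#. -> #   bit 2 = 1  t=0,i=10
  ..# -> .   bit 1 = 0  t=0,i=18
  ... -> .   bit 0 = 0  t=0,i=14
  bits 11111100 = 252

252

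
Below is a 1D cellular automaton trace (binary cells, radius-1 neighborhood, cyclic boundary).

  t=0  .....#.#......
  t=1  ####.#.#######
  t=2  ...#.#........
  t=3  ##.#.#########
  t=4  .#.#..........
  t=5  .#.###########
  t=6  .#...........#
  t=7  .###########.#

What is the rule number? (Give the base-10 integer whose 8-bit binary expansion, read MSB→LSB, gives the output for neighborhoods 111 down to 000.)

  ### -> .   bit 7 = 0  t=1,i=0
  ##. -> #   bit 6 = 1  t=1,i=3
  #.# -> .   bit 5 = 0  t=0,i=6
  #.. -> #   bit 4 = 1  t=0,i=8
  .## -> .   bit 3 = 0  t=1,i=7
  .#. -> #   bit 2 = 1  t=0,i=5
  ..# -> .   bit 1 = 0  t=0,i=4
  ... -> #   bit 0 = 1  t=0,i=0
  bits 01010101 = 85

85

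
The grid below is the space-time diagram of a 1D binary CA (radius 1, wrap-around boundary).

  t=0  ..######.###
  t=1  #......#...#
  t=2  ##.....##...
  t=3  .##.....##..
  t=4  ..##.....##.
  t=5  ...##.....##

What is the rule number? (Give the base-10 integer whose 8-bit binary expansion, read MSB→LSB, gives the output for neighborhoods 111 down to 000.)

84

  nb ###: next=.  (t=0,i=3, bit7=0)
  nb ##.: next=#  (t=0,i=7, bit6=1)
  nb #.#: next=.  (t=0,i=8, bit5=0)
  nb #..: next=#  (t=0,i=0, bit4=1)
  nb .##: next=.  (t=0,i=2, bit3=0)
  nb .#.: next=#  (t=1,i=7, bit2=1)
  nb ..#: next=.  (t=0,i=1, bit1=0)
  nb ...: next=.  (t=1,i=2, bit0=0)
  bits 01010100 = 84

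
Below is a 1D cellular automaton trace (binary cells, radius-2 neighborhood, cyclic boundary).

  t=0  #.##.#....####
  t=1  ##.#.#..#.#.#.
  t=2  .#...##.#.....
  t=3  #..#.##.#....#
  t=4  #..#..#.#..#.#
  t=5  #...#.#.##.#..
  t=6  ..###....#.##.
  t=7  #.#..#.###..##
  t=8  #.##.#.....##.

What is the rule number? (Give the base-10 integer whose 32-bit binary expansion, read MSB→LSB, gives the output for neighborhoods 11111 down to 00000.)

2837066470

  [31] ##### => #  t=0,i=12
  [30] ####. => .  t=0,i=13
  [29] ###.# => #  t=0,i=0
  [28] ###.. => .  t=6,i=4
  [27] ##.## => #  t=0,i=1
  [26] ##.#. => .  t=0,i=4
  [25] ##..# => .  t=3,i=1
  [24] ##... => #  t=6,i=5
  [23] #.### => .  t=7,i=7
  [22] #.##. => .  t=0,i=2
  [21] #.#.# => .  t=1,i=3
  [20] #.#.. => #  t=0,i=5
  [19] #..## => #  t=7,i=11
  [18] #..#. => .  t=1,i=7
  [17] #...# => #  t=2,i=3
  [16] #.... => .  t=0,i=7
  [15] .#### => .  t=0,i=11
  [14] .###. => .  t=6,i=3
  [13] .##.# => #  t=0,i=3
  [12] .##.. => #  t=3,i=0
  [11] .#.## => .  t=1,i=13
  [10] .#.#. => .  t=1,i=4
  [9] .#..# => #  t=1,i=6
  [8] .#... => .  t=0,i=6
  [7] ..### => #  t=0,i=10
  [6] ..##. => #  t=2,i=5
  [5] ..#.# => #  t=1,i=8
  [4] ..#.. => .  t=2,i=1
  [3] ...## => .  t=0,i=9
  [2] ...#. => #  t=2,i=0
  [1] ....# => #  t=0,i=8
  [0] ..... => .  t=2,i=11
  bits 10101001000110100011001011100110 = 2837066470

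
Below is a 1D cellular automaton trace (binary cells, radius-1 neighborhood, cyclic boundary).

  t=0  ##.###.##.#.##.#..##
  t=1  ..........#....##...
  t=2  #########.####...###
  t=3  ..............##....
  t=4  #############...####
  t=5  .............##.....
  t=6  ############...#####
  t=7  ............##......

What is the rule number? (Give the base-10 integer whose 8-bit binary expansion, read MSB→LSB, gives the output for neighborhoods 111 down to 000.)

21

  ### -> .   bit 7 = 0  t=0,i=0
  ##. -> .   bit 6 = 0  t=0,i=1
  #.# -> .   bit 5 = 0  t=0,i=2
  #.. -> #   bit 4 = 1  t=0,i=16
  .## -> .   bit 3 = 0  t=0,i=3
  .#. -> #   bit 2 = 1  t=0,i=10
  ..# -> .   bit 1 = 0  t=0,i=17
  ... -> #   bit 0 = 1  t=1,i=0
  bits 00010101 = 21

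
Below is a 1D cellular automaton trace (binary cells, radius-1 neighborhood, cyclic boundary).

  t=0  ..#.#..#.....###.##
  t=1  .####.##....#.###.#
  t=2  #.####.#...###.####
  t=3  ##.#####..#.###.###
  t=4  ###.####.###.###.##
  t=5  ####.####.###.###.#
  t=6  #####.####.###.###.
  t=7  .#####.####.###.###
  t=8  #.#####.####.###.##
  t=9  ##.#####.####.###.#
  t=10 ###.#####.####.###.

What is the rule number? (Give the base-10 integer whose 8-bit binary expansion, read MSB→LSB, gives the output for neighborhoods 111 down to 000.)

  nb ###: next=#  (t=0,i=14, bit7=1)
  nb ##.: next=#  (t=0,i=15, bit6=1)
  nb #.#: next=#  (t=0,i=3, bit5=1)
  nb #..: next=.  (t=0,i=0, bit4=0)
  nb .##: next=.  (t=0,i=13, bit3=0)
  nb .#.: next=#  (t=0,i=2, bit2=1)
  nb ..#: next=#  (t=0,i=1, bit1=1)
  nb ...: next=.  (t=0,i=9, bit0=0)
  bits 11100110 = 230

230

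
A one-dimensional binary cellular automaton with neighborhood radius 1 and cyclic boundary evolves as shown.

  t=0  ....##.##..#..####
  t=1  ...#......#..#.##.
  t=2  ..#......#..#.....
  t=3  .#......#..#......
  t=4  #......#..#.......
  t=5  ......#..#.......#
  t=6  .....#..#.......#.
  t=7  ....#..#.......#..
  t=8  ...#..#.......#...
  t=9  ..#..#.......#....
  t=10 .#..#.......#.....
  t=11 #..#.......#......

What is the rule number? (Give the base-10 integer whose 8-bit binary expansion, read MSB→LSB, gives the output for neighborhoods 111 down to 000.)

  nb ###: next=#  (t=0,i=15, bit7=1)
  nb ##.: next=.  (t=0,i=5, bit6=0)
  nb #.#: next=.  (t=0,i=6, bit5=0)
  nb #..: next=.  (t=0,i=0, bit4=0)
  nb .##: next=.  (t=0,i=4, bit3=0)
  nb .#.: next=.  (t=0,i=11, bit2=0)
  nb ..#: next=#  (t=0,i=3, bit1=1)
  nb ...: next=.  (t=0,i=1, bit0=0)
  bits 10000010 = 130

130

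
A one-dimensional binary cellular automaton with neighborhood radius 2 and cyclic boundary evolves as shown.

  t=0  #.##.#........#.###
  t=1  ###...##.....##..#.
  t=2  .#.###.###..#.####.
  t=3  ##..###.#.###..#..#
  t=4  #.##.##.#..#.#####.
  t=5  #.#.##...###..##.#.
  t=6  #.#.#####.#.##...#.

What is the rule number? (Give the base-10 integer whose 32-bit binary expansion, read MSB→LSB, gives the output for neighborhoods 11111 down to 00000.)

2876232508

  nb #####: next=#  (t=4,i=15, bit31=1)
  nb ####.: next=.  (t=0,i=18, bit30=0)
  nb ###.#: next=#  (t=0,i=0, bit29=1)
  nb ###..: next=.  (t=1,i=2, bit28=0)
  nb ##.##: next=#  (t=0,i=1, bit27=1)
  nb ##.#.: next=.  (t=0,i=4, bit26=0)
  nb ##..#: next=#  (t=1,i=15, bit25=1)
  nb ##...: next=#  (t=1,i=3, bit24=1)
  nb #.###: next=.  (t=0,i=16, bit23=0)
  nb #.##.: next=#  (t=0,i=2, bit22=1)
  nb #.#.#: next=#  (t=3,i=8, bit21=1)
  nb #.#..: next=.  (t=0,i=5, bit20=0)
  nb #..##: next=#  (t=3,i=3, bit19=1)
  nb #..#.: next=#  (t=1,i=16, bit18=1)
  nb #...#: next=#  (t=1,i=4, bit17=1)
  nb #....: next=#  (t=0,i=7, bit16=1)
  nb .####: next=#  (t=0,i=17, bit15=1)
  nb .###.: next=#  (t=1,i=1, bit14=1)
  nb .##.#: next=.  (t=0,i=3, bit13=0)
  nb .##..: next=#  (t=1,i=7, bit12=1)
  nb .#.##: next=.  (t=0,i=15, bit11=0)
  nb .#.#.: next=.  (t=5,i=1, bit10=0)
  nb .#..#: next=#  (t=3,i=16, bit9=1)
  nb .#...: next=#  (t=0,i=6, bit8=1)
  nb ..###: next=.  (t=3,i=4, bit7=0)
  nb ..##.: next=.  (t=1,i=6, bit6=0)
  nb ..#.#: next=#  (t=0,i=14, bit5=1)
  nb ..#..: next=#  (t=3,i=15, bit4=1)
  nb ...##: next=#  (t=1,i=5, bit3=1)
  nb ...#.: next=#  (t=0,i=13, bit2=1)
  nb ....#: next=.  (t=0,i=12, bit1=0)
  nb .....: next=.  (t=0,i=8, bit0=0)
  bits 10101011011011111101001100111100 = 2876232508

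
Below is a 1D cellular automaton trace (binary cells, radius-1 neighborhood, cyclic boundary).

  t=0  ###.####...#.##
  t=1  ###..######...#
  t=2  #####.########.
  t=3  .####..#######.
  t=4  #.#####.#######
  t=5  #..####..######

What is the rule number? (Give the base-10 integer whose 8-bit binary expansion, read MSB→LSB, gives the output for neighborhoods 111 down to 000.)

211

  ###|#  b7=1 t=0,i=0
  ##.|#  b6=1 t=0,i=2
  #.#|.  b5=0 t=0,i=3
  #..|#  b4=1 t=0,i=8
  .##|.  b3=0 t=0,i=4
  .#.|.  b2=0 t=0,i=11
  ..#|#  b1=1 t=0,i=10
  ...|#  b0=1 t=0,i=9
  bits 11010011 = 211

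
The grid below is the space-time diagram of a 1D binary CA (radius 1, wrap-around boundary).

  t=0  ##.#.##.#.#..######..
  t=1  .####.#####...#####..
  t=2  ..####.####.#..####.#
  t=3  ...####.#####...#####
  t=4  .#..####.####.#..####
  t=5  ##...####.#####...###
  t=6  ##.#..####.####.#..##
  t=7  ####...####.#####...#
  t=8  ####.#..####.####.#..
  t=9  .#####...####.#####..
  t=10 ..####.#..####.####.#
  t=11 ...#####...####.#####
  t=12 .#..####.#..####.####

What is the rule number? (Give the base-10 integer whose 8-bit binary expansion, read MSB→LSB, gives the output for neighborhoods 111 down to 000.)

229

  nb ###: next=#  (t=0,i=14, bit7=1)
  nb ##.: next=#  (t=0,i=1, bit6=1)
  nb #.#: next=#  (t=0,i=2, bit5=1)
  nb #..: next=.  (t=0,i=11, bit4=0)
  nb .##: next=.  (t=0,i=0, bit3=0)
  nb .#.: next=#  (t=0,i=3, bit2=1)
  nb ..#: next=.  (t=0,i=12, bit1=0)
  nb ...: next=#  (t=1,i=12, bit0=1)
  bits 11100101 = 229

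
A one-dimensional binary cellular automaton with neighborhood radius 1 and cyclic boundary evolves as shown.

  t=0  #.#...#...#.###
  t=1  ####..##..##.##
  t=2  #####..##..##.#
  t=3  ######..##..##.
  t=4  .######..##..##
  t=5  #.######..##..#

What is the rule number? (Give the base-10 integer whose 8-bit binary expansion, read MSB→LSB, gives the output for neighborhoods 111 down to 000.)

  ###|#  b7=1 t=0,i=13
  ##.|#  b6=1 t=0,i=0
  #.#|#  b5=1 t=0,i=1
  #..|#  b4=1 t=0,i=3
  .##|.  b3=0 t=0,i=12
  .#.|#  b2=1 t=0,i=2
  ..#|.  b1=0 t=0,i=5
  ...|.  b0=0 t=0,i=4
  bits 11110100 = 244

244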